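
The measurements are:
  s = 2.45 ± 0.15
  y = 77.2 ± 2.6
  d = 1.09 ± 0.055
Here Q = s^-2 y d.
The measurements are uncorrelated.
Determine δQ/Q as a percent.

Products/powers → add relative errors in quadrature, weighted by exponent:
  (-2·δs/s)² = (-2×0.0612)² = 0.0150;  (1·δy/y)² = (1×0.0337)² = 0.00113;  (1·δd/d)² = (1×0.0505)² = 0.00255
δQ/Q = √(0.0187) = 0.137

13.7%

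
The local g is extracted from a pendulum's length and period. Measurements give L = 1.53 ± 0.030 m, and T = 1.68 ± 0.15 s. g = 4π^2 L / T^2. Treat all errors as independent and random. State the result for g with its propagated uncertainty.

For a monomial g ∝ L, T^-2, fractional errors add in quadrature:
  (1·δL/L)² = (1×0.0196)² = 0.000384;  (-2·δT/T)² = (-2×0.0893)² = 0.0319
δg/g = √(0.0323) = 0.180
g = 21.4 m/s^2, so δg = 0.180 × 21.4 = 3.84 m/s^2.

21.4 ± 3.84 m/s^2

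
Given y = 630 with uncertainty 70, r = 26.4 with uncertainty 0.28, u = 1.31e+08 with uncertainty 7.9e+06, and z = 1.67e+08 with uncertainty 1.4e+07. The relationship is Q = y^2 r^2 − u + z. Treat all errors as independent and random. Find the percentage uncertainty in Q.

20.4%

Let p = y^2·r^2 = 2.77e+08. δp/p = √((2·δy/y)² + (2·δr/r)²) = √(0.0494 + 0.000450) = 0.223, so δp = 6.18e+07.
Q = p − u + z: δQ = √(δp² + δu² + δz²) = √(3.81e+15 + 6.24e+13 + 1.96e+14) = 6.38e+07
Q = 3.13e+08, so δQ/Q = 6.38e+07/3.13e+08 = 0.204.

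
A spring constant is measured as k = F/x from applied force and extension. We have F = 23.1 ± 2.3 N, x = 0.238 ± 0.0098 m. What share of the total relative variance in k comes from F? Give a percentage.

(δk/k)² = (1·δF/F)² + (-1·δx/x)²
  F term: (1×0.0996)² = 0.00991
  x term: (-1×0.0412)² = 0.00170
Total = 0.0116. Share from F = 0.00991/0.0116 = 0.854.

85.4%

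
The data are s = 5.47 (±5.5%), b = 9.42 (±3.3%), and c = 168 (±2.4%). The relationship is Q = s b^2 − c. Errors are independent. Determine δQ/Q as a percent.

13.2%

Let p = s·b^2 = 485. δp/p = √((1·δs/s)² + (2·δb/b)²) = √(0.00302 + 0.00436) = 0.0859, so δp = 41.7.
Q = p − c: δQ = √(δp² + δc²) = √(1740 + 16.3) = 41.9
Q = 317, so δQ/Q = 41.9/317 = 0.132.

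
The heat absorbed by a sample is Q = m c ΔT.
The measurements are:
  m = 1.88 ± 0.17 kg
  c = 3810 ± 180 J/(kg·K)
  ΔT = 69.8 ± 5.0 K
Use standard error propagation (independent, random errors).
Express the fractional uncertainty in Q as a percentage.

12.5%

Since Q is a product/quotient, work with relative uncertainties:
  (1·δm/m)² = (1×0.0904)² = 0.00818;  (1·δc/c)² = (1×0.0472)² = 0.00223;  (1·δΔT/ΔT)² = (1×0.0716)² = 0.00513
δQ/Q = √(0.0155) = 0.125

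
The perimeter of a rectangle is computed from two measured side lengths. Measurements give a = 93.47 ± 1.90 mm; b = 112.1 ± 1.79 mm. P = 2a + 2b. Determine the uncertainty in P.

Absolute uncertainties add in quadrature for a linear combination:
  (2·δa)² = 14.4;  (2·δb)² = 12.8
δP = √(27.3) = 5.22 mm

5.22 mm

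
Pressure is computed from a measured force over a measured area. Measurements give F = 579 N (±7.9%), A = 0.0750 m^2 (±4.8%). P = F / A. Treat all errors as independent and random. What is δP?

Since P is a product/quotient, work with relative uncertainties:
  (1·δF/F)² = (1×0.0790)² = 0.00624;  (-1·δA/A)² = (-1×0.0480)² = 0.00230
δP/P = √(0.00855) = 0.0924
P = 7720 Pa, so δP = 0.0924 × 7720 = 714 Pa.

714 Pa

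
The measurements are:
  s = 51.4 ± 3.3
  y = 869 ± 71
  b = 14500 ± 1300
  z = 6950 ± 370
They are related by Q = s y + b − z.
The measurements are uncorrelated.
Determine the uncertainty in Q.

Let p = s·y = 44700. δp/p = √((1·δs/s)² + (1·δy/y)²) = √(0.00412 + 0.00668) = 0.104, so δp = 4640.
Q = p + b − z: δQ = √(δp² + δb² + δz²) = √(2.15e+07 + 1.69e+06 + 1.37e+05) = 4830

4830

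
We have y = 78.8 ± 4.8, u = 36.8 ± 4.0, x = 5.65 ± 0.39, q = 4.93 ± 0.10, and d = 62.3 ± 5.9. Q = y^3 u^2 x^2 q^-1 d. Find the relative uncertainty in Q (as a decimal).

0.330

Products/powers → add relative errors in quadrature, weighted by exponent:
  (3·δy/y)² = (3×0.0609)² = 0.0334;  (2·δu/u)² = (2×0.109)² = 0.0473;  (2·δx/x)² = (2×0.0690)² = 0.0191;  (-1·δq/q)² = (-1×0.0203)² = 0.000411;  (1·δd/d)² = (1×0.0947)² = 0.00897
δQ/Q = √(0.109) = 0.330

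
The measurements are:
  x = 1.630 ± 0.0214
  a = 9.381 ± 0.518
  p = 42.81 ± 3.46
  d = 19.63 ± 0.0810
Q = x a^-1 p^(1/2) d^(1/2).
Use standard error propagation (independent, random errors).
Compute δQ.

Since Q is a product/quotient, work with relative uncertainties:
  (1·δx/x)² = (1×0.0131)² = 0.000172;  (-1·δa/a)² = (-1×0.0552)² = 0.00305;  (½·δp/p)² = (0.5×0.0808)² = 0.00163;  (½·δd/d)² = (0.5×0.00413)² = 4.26e-06
δQ/Q = √(0.00486) = 0.0697
Q = 5.037, so δQ = 0.0697 × 5.037 = 0.351.

0.351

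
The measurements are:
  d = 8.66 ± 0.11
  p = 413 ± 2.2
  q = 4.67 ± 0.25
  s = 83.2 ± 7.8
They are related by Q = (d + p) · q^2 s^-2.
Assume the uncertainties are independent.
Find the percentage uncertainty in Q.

Let u = d + p = 422. δu = √(δd² + δp²) = √(0.0121 + 4.84) = 2.20, so δu/u = 0.00522.
Q is then a monomial in u, q, s:
δQ/Q = √((δu/u)² + (2·δq/q)² + (-2·δs/s)²) = √(2.73e-05 + 0.0115 + 0.0352) = 0.216

21.6%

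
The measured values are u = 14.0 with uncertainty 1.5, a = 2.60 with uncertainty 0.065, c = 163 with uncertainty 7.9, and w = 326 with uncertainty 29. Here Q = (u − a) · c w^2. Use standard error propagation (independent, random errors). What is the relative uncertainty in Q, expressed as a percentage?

22.7%

Let h = u − a = 11.4. δh = √(δu² + δa²) = √(2.25 + 0.00423) = 1.50, so δh/h = 0.132.
Q is then a monomial in h, c, w:
δQ/Q = √((δh/h)² + (1·δc/c)² + (2·δw/w)²) = √(0.0173 + 0.00235 + 0.0317) = 0.227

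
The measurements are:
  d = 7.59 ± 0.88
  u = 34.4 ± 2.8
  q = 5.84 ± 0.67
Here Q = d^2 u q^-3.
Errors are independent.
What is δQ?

For a monomial Q ∝ d^2, u, q^-3, fractional errors add in quadrature:
  (2·δd/d)² = (2×0.116)² = 0.0538;  (1·δu/u)² = (1×0.0814)² = 0.00663;  (-3·δq/q)² = (-3×0.115)² = 0.118
δQ/Q = √(0.179) = 0.423
Q = 9.95, so δQ = 0.423 × 9.95 = 4.21.

4.21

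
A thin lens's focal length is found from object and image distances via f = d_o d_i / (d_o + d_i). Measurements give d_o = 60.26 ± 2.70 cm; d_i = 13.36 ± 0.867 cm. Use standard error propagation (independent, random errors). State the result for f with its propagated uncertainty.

∂f/∂d_o = (d_i/(d_o+d_i))² = 0.0329;  ∂f/∂d_i = (d_o/(d_o+d_i))² = 0.670
δf = √((∂f/∂d_o · δd_o)² + (∂f/∂d_i · δd_i)²) = √(0.00791 + 0.337) = 0.588 cm
f = 10.94 cm.

10.94 ± 0.588 cm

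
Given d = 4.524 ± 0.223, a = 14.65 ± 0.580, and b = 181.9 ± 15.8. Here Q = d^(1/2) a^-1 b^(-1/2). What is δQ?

Each factor contributes (exponent × relative error)² to (δQ/Q)²:
  (½·δd/d)² = (0.5×0.0493)² = 0.000607;  (-1·δa/a)² = (-1×0.0396)² = 0.00157;  (−½·δb/b)² = (-0.5×0.0869)² = 0.00189
δQ/Q = √(0.00406) = 0.0637
Q = 0.01076, so δQ = 0.0637 × 0.01076 = 0.000686.

0.000686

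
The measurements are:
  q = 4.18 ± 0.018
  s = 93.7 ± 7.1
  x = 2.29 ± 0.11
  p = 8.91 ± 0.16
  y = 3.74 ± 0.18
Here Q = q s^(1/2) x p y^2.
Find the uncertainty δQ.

Relative error in a monomial: (δQ/Q)² = Σ (nᵢ · δxᵢ/xᵢ)².
  (1·δq/q)² = (1×0.00431)² = 1.85e-05;  (½·δs/s)² = (0.5×0.0758)² = 0.00144;  (1·δx/x)² = (1×0.0480)² = 0.00231;  (1·δp/p)² = (1×0.0180)² = 0.000322;  (2·δy/y)² = (2×0.0481)² = 0.00927
δQ/Q = √(0.0133) = 0.116
Q = 11500, so δQ = 0.116 × 11500 = 1330.

1330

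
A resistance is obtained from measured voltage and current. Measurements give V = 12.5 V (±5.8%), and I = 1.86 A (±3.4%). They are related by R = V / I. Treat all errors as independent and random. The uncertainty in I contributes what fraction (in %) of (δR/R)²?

25.6%

(δR/R)² = (1·δV/V)² + (-1·δI/I)²
  V term: (1×0.0580)² = 0.00336
  I term: (-1×0.0340)² = 0.00116
Total = 0.00452. Share from I = 0.00116/0.00452 = 0.256.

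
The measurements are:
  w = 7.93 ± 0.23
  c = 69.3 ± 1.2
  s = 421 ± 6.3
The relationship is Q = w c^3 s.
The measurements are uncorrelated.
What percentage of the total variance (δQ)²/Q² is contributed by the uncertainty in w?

(δQ/Q)² = (1·δw/w)² + (3·δc/c)² + (1·δs/s)²
  w term: (1×0.0290)² = 0.000841
  c term: (3×0.0173)² = 0.00270
  s term: (1×0.0150)² = 0.000224
Total = 0.00376. Share from w = 0.000841/0.00376 = 0.224.

22.4%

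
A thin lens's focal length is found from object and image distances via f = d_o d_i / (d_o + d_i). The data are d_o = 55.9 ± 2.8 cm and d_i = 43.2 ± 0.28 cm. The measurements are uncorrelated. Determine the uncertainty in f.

0.539 cm

∂f/∂d_o = (d_i/(d_o+d_i))² = 0.190;  ∂f/∂d_i = (d_o/(d_o+d_i))² = 0.318
δf = √((∂f/∂d_o · δd_o)² + (∂f/∂d_i · δd_i)²) = √(0.283 + 0.00794) = 0.539 cm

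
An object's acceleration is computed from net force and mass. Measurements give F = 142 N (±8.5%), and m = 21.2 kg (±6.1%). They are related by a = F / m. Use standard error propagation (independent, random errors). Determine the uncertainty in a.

0.701 m/s^2

For a monomial a ∝ F, m^-1, fractional errors add in quadrature:
  (1·δF/F)² = (1×0.0850)² = 0.00723;  (-1·δm/m)² = (-1×0.0610)² = 0.00372
δa/a = √(0.0109) = 0.105
a = 6.70 m/s^2, so δa = 0.105 × 6.70 = 0.701 m/s^2.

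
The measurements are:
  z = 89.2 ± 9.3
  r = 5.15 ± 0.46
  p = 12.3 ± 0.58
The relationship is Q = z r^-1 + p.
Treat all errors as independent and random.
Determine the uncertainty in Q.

Let w = z·r^-1 = 17.3. δw/w = √((1·δz/z)² + (-1·δr/r)²) = √(0.0109 + 0.00798) = 0.137, so δw = 2.38.
Q = w + p: δQ = √(δw² + δp²) = √(5.65 + 0.336) = 2.45

2.45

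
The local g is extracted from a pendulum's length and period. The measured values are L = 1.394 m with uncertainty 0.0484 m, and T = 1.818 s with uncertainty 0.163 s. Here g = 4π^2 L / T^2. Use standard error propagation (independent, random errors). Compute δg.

3.04 m/s^2

For a monomial g ∝ L, T^-2, fractional errors add in quadrature:
  (1·δL/L)² = (1×0.0347)² = 0.00121;  (-2·δT/T)² = (-2×0.0897)² = 0.0322
δg/g = √(0.0334) = 0.183
g = 16.65 m/s^2, so δg = 0.183 × 16.65 = 3.04 m/s^2.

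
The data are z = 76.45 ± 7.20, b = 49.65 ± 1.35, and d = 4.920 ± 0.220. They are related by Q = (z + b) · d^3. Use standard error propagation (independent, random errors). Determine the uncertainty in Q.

2200

Let u = z + b = 126.1. δu = √(δz² + δb²) = √(51.8 + 1.82) = 7.33, so δu/u = 0.0581.
Q is then a monomial in u, d:
δQ/Q = √((δu/u)² + (3·δd/d)²) = √(0.00337 + 0.0180) = 0.146
Q = 15020, so δQ = 0.146 × 15020 = 2200.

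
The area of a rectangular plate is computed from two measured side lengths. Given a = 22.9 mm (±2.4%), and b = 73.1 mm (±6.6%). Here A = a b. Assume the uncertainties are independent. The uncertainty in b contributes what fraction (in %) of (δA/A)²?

88.3%

(δA/A)² = (1·δa/a)² + (1·δb/b)²
  a term: (1×0.0240)² = 0.000576
  b term: (1×0.0660)² = 0.00436
Total = 0.00493. Share from b = 0.00436/0.00493 = 0.883.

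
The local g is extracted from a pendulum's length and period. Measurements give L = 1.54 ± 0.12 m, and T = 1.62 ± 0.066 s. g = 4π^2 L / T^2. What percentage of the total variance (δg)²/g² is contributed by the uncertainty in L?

47.8%

(δg/g)² = (1·δL/L)² + (-2·δT/T)²
  L term: (1×0.0779)² = 0.00607
  T term: (-2×0.0407)² = 0.00664
Total = 0.0127. Share from L = 0.00607/0.0127 = 0.478.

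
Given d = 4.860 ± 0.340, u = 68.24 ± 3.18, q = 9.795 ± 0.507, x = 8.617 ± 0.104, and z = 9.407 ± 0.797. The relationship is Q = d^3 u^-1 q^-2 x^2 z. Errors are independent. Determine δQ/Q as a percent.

Products/powers → add relative errors in quadrature, weighted by exponent:
  (3·δd/d)² = (3×0.0700)² = 0.0440;  (-1·δu/u)² = (-1×0.0466)² = 0.00217;  (-2·δq/q)² = (-2×0.0518)² = 0.0107;  (2·δx/x)² = (2×0.0121)² = 0.000583;  (1·δz/z)² = (1×0.0847)² = 0.00718
δQ/Q = √(0.0647) = 0.254

25.4%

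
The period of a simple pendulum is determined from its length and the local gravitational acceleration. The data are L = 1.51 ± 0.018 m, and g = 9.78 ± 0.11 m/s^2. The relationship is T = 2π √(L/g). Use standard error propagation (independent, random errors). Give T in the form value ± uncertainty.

2.47 ± 0.0202 s

Each factor contributes (exponent × relative error)² to (δT/T)²:
  (½·δL/L)² = (0.5×0.0119)² = 3.55e-05;  (−½·δg/g)² = (-0.5×0.0112)² = 3.16e-05
δT/T = √(6.72e-05) = 0.00819
T = 2.47 s, so δT = 0.00819 × 2.47 = 0.0202 s.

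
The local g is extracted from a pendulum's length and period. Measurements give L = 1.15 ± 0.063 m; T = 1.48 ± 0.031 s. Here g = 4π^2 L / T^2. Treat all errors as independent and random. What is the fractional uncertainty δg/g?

Relative error in a monomial: (δg/g)² = Σ (nᵢ · δxᵢ/xᵢ)².
  (1·δL/L)² = (1×0.0548)² = 0.00300;  (-2·δT/T)² = (-2×0.0209)² = 0.00175
δg/g = √(0.00476) = 0.0690

0.0690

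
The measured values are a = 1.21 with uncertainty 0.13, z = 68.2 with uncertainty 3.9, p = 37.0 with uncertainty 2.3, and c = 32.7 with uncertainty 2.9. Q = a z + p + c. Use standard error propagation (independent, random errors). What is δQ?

Let w = a·z = 82.5. δw/w = √((1·δa/a)² + (1·δz/z)²) = √(0.0115 + 0.00327) = 0.122, so δw = 10.0.
Q = w + p + c: δQ = √(δw² + δp² + δc²) = √(101 + 5.29 + 8.41) = 10.7

10.7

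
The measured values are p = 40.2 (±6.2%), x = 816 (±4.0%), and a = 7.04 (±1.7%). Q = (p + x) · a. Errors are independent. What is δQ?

252

Let u = p + x = 856. δu = √(δp² + δx²) = √(6.21 + 1070) = 32.7, so δu/u = 0.0382.
Q is then a monomial in u, a:
δQ/Q = √((δu/u)² + (1·δa/a)²) = √(0.00146 + 0.000289) = 0.0418
Q = 6030, so δQ = 0.0418 × 6030 = 252.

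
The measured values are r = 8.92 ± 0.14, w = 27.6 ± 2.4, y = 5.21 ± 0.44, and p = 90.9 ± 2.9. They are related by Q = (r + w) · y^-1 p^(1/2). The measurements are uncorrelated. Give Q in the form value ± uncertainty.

Let u = r + w = 36.5. δu = √(δr² + δw²) = √(0.0196 + 5.76) = 2.40, so δu/u = 0.0658.
Q is then a monomial in u, y, p:
δQ/Q = √((δu/u)² + (-1·δy/y)² + (½·δp/p)²) = √(0.00433 + 0.00713 + 0.000254) = 0.108
Q = 66.8, so δQ = 0.108 × 66.8 = 7.24.

66.8 ± 7.24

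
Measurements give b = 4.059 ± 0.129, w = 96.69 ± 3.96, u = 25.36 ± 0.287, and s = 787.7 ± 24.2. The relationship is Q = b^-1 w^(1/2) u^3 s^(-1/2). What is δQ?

74.7

Each factor contributes (exponent × relative error)² to (δQ/Q)²:
  (-1·δb/b)² = (-1×0.0318)² = 0.00101;  (½·δw/w)² = (0.5×0.0410)² = 0.000419;  (3·δu/u)² = (3×0.0113)² = 0.00115;  (−½·δs/s)² = (-0.5×0.0307)² = 0.000236
δQ/Q = √(0.00282) = 0.0531
Q = 1408, so δQ = 0.0531 × 1408 = 74.7.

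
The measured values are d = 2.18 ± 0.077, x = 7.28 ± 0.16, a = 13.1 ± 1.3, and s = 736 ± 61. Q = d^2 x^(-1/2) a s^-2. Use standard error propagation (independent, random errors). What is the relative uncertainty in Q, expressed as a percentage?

Relative error in a monomial: (δQ/Q)² = Σ (nᵢ · δxᵢ/xᵢ)².
  (2·δd/d)² = (2×0.0353)² = 0.00499;  (−½·δx/x)² = (-0.5×0.0220)² = 0.000121;  (1·δa/a)² = (1×0.0992)² = 0.00985;  (-2·δs/s)² = (-2×0.0829)² = 0.0275
δQ/Q = √(0.0424) = 0.206

20.6%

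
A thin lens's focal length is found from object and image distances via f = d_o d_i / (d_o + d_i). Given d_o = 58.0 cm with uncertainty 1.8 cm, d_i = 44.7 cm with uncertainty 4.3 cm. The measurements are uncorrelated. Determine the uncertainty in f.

∂f/∂d_o = (d_i/(d_o+d_i))² = 0.189;  ∂f/∂d_i = (d_o/(d_o+d_i))² = 0.319
δf = √((∂f/∂d_o · δd_o)² + (∂f/∂d_i · δd_i)²) = √(0.116 + 1.88) = 1.41 cm

1.41 cm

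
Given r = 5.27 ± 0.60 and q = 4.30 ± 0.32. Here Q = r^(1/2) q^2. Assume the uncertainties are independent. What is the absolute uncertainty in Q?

6.76

Relative error in a monomial: (δQ/Q)² = Σ (nᵢ · δxᵢ/xᵢ)².
  (½·δr/r)² = (0.5×0.114)² = 0.00324;  (2·δq/q)² = (2×0.0744)² = 0.0222
δQ/Q = √(0.0254) = 0.159
Q = 42.4, so δQ = 0.159 × 42.4 = 6.76.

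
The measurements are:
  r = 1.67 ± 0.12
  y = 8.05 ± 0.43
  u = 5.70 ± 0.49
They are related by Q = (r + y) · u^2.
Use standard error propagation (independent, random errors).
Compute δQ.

Let w = r + y = 9.72. δw = √(δr² + δy²) = √(0.0144 + 0.185) = 0.446, so δw/w = 0.0459.
Q is then a monomial in w, u:
δQ/Q = √((δw/w)² + (2·δu/u)²) = √(0.00211 + 0.0296) = 0.178
Q = 316, so δQ = 0.178 × 316 = 56.2.

56.2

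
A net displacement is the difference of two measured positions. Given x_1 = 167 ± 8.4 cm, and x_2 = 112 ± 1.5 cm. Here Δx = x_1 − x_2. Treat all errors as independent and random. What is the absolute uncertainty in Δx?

8.53 cm

Absolute uncertainties add in quadrature for a linear combination:
  (δx_1)² = 70.6;  (δx_2)² = 2.25
δΔx = √(72.8) = 8.53 cm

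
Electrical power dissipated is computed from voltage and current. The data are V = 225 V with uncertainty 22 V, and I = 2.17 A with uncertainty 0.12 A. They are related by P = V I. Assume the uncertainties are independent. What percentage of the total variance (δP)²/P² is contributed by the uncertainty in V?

75.8%

(δP/P)² = (1·δV/V)² + (1·δI/I)²
  V term: (1×0.0978)² = 0.00956
  I term: (1×0.0553)² = 0.00306
Total = 0.0126. Share from V = 0.00956/0.0126 = 0.758.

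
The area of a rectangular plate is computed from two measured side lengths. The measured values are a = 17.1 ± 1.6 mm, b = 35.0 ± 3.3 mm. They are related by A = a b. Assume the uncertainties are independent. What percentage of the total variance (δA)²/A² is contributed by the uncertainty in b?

50.4%

(δA/A)² = (1·δa/a)² + (1·δb/b)²
  a term: (1×0.0936)² = 0.00875
  b term: (1×0.0943)² = 0.00889
Total = 0.0176. Share from b = 0.00889/0.0176 = 0.504.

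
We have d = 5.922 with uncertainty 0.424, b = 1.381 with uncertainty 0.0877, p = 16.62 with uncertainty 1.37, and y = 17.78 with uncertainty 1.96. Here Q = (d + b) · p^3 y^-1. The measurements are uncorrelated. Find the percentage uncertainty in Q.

Let u = d + b = 7.303. δu = √(δd² + δb²) = √(0.180 + 0.00769) = 0.433, so δu/u = 0.0593.
Q is then a monomial in u, p, y:
δQ/Q = √((δu/u)² + (3·δp/p)² + (-1·δy/y)²) = √(0.00351 + 0.0612 + 0.0122) = 0.277

27.7%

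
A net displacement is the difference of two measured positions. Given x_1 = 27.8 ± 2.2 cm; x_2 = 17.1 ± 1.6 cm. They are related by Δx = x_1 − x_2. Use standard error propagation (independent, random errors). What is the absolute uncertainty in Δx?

2.72 cm

Absolute uncertainties add in quadrature for a linear combination:
  (δx_1)² = 4.84;  (δx_2)² = 2.56
δΔx = √(7.40) = 2.72 cm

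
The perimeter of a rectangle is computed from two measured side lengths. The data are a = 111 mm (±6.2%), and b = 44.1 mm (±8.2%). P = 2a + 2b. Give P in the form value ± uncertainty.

310 ± 15.5 mm

Absolute uncertainties add in quadrature for a linear combination:
  (2·δa)² = 189;  (2·δb)² = 52.3
δP = √(242) = 15.5 mm
P = 310 mm.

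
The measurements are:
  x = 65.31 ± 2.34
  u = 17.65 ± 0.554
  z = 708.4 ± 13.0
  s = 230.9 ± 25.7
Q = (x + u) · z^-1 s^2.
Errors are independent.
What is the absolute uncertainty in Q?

1410

Let w = x + u = 82.96. δw = √(δx² + δu²) = √(5.48 + 0.307) = 2.40, so δw/w = 0.0290.
Q is then a monomial in w, z, s:
δQ/Q = √((δw/w)² + (-1·δz/z)² + (2·δs/s)²) = √(0.000840 + 0.000337 + 0.0496) = 0.225
Q = 6244, so δQ = 0.225 × 6244 = 1410.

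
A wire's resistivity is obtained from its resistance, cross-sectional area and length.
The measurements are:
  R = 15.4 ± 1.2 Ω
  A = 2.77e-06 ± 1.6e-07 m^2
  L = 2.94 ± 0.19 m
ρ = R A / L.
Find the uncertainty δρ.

1.69e-06 Ω·m

Products/powers → add relative errors in quadrature, weighted by exponent:
  (1·δR/R)² = (1×0.0779)² = 0.00607;  (1·δA/A)² = (1×0.0578)² = 0.00334;  (-1·δL/L)² = (-1×0.0646)² = 0.00418
δρ/ρ = √(0.0136) = 0.117
ρ = 1.45e-05 Ω·m, so δρ = 0.117 × 1.45e-05 = 1.69e-06 Ω·m.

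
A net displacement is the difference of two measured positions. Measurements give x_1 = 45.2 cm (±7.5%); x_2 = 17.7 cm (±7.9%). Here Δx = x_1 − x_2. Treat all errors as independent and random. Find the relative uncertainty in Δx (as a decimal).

Sums and differences: (δΔx)² = Σ (cᵢ δxᵢ)².
  (δx_1)² = 11.5;  (δx_2)² = 1.96
δΔx = √(13.4) = 3.67 cm
Δx = 27.5 cm, so δΔx/Δx = 3.67/27.5 = 0.133.

0.133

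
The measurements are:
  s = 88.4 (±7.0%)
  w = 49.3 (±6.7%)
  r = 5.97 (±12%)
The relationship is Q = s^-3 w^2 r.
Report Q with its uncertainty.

0.0210 ± 0.00581

Each factor contributes (exponent × relative error)² to (δQ/Q)²:
  (-3·δs/s)² = (-3×0.0700)² = 0.0441;  (2·δw/w)² = (2×0.0670)² = 0.0180;  (1·δr/r)² = (1×0.120)² = 0.0144
δQ/Q = √(0.0765) = 0.277
Q = 0.0210, so δQ = 0.277 × 0.0210 = 0.00581.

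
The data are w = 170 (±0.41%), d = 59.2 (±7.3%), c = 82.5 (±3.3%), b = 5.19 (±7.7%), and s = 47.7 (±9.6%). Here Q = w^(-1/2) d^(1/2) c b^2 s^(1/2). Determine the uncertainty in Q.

Each factor contributes (exponent × relative error)² to (δQ/Q)²:
  (−½·δw/w)² = (-0.5×0.00410)² = 4.2e-06;  (½·δd/d)² = (0.5×0.0730)² = 0.00133;  (1·δc/c)² = (1×0.0330)² = 0.00109;  (2·δb/b)² = (2×0.0770)² = 0.0237;  (½·δs/s)² = (0.5×0.0960)² = 0.00230
δQ/Q = √(0.0284) = 0.169
Q = 9060, so δQ = 0.169 × 9060 = 1530.

1530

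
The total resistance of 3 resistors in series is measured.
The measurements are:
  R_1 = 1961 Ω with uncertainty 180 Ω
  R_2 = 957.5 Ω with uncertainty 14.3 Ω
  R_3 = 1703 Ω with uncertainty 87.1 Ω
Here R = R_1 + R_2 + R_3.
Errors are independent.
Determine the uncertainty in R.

Each term contributes (cᵢ δxᵢ)² to (δR)²:
  (δR_1)² = 32400;  (δR_2)² = 204;  (δR_3)² = 7590
δR = √(40200) = 200 Ω

200 Ω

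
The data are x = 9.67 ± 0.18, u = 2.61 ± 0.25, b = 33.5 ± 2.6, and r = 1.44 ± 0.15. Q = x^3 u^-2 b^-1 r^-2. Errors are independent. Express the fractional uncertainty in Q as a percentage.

Relative error in a monomial: (δQ/Q)² = Σ (nᵢ · δxᵢ/xᵢ)².
  (3·δx/x)² = (3×0.0186)² = 0.00312;  (-2·δu/u)² = (-2×0.0958)² = 0.0367;  (-1·δb/b)² = (-1×0.0776)² = 0.00602;  (-2·δr/r)² = (-2×0.104)² = 0.0434
δQ/Q = √(0.0892) = 0.299

29.9%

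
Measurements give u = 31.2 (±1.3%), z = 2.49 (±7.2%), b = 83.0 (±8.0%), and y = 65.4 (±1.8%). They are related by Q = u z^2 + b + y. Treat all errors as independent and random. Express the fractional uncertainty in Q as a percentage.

8.42%

Let p = u·z^2 = 193. δp/p = √((1·δu/u)² + (2·δz/z)²) = √(0.000169 + 0.0207) = 0.145, so δp = 28.0.
Q = p + b + y: δQ = √(δp² + δb² + δy²) = √(782 + 44.1 + 1.39) = 28.8
Q = 342, so δQ/Q = 28.8/342 = 0.0842.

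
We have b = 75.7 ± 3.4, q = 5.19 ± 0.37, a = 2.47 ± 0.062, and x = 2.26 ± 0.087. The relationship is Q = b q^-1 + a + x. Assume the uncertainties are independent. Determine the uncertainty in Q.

Let p = b·q^-1 = 14.6. δp/p = √((1·δb/b)² + (-1·δq/q)²) = √(0.00202 + 0.00508) = 0.0843, so δp = 1.23.
Q = p + a + x: δQ = √(δp² + δa² + δx²) = √(1.51 + 0.00384 + 0.00757) = 1.23

1.23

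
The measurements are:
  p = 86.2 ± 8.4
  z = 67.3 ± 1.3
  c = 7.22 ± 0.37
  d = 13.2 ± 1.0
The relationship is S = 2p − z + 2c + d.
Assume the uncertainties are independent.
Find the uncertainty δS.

16.9

Each term contributes (cᵢ δxᵢ)² to (δS)²:
  (2·δp)² = 282;  (δz)² = 1.69;  (2·δc)² = 0.548;  (δd)² = 1.00
δS = √(285) = 16.9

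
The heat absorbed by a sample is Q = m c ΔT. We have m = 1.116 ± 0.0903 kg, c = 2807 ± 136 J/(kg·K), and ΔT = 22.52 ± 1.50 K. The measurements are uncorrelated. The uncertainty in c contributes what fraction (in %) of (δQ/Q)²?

17.6%

(δQ/Q)² = (1·δm/m)² + (1·δc/c)² + (1·δΔT/ΔT)²
  m term: (1×0.0809)² = 0.00655
  c term: (1×0.0485)² = 0.00235
  ΔT term: (1×0.0666)² = 0.00444
Total = 0.0133. Share from c = 0.00235/0.0133 = 0.176.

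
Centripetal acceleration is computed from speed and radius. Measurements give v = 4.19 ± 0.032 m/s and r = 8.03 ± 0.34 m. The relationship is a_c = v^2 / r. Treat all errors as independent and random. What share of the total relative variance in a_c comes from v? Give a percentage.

(δa_c/a_c)² = (2·δv/v)² + (-1·δr/r)²
  v term: (2×0.00764)² = 0.000233
  r term: (-1×0.0423)² = 0.00179
Total = 0.00203. Share from v = 0.000233/0.00203 = 0.115.

11.5%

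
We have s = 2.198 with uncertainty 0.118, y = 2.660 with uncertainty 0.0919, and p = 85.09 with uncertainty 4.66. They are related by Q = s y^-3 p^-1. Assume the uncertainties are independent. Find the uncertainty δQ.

0.000177

Products/powers → add relative errors in quadrature, weighted by exponent:
  (1·δs/s)² = (1×0.0537)² = 0.00288;  (-3·δy/y)² = (-3×0.0345)² = 0.0107;  (-1·δp/p)² = (-1×0.0548)² = 0.00300
δQ/Q = √(0.0166) = 0.129
Q = 0.001372, so δQ = 0.129 × 0.001372 = 0.000177.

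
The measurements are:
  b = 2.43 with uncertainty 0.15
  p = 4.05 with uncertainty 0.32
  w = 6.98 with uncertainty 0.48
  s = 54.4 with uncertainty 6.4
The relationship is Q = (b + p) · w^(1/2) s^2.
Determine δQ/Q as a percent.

24.4%

Let u = b + p = 6.48. δu = √(δb² + δp²) = √(0.0225 + 0.102) = 0.353, so δu/u = 0.0545.
Q is then a monomial in u, w, s:
δQ/Q = √((δu/u)² + (½·δw/w)² + (2·δs/s)²) = √(0.00297 + 0.00118 + 0.0554) = 0.244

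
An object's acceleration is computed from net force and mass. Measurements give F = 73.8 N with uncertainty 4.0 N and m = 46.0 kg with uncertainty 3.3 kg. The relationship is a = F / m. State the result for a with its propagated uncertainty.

1.60 ± 0.144 m/s^2

Relative error in a monomial: (δa/a)² = Σ (nᵢ · δxᵢ/xᵢ)².
  (1·δF/F)² = (1×0.0542)² = 0.00294;  (-1·δm/m)² = (-1×0.0717)² = 0.00515
δa/a = √(0.00808) = 0.0899
a = 1.60 m/s^2, so δa = 0.0899 × 1.60 = 0.144 m/s^2.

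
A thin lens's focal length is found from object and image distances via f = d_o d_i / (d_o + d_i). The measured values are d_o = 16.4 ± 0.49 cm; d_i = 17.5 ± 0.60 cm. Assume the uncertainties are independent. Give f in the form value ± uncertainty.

8.47 ± 0.192 cm

∂f/∂d_o = (d_i/(d_o+d_i))² = 0.266;  ∂f/∂d_i = (d_o/(d_o+d_i))² = 0.234
δf = √((∂f/∂d_o · δd_o)² + (∂f/∂d_i · δd_i)²) = √(0.0171 + 0.0197) = 0.192 cm
f = 8.47 cm.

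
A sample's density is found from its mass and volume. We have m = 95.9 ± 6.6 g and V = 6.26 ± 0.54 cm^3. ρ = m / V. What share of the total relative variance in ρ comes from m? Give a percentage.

(δρ/ρ)² = (1·δm/m)² + (-1·δV/V)²
  m term: (1×0.0688)² = 0.00474
  V term: (-1×0.0863)² = 0.00744
Total = 0.0122. Share from m = 0.00474/0.0122 = 0.389.

38.9%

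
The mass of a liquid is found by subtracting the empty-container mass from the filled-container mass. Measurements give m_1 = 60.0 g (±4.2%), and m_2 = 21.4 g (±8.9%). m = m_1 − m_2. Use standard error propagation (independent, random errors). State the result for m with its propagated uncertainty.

38.6 ± 3.16 g

Each term contributes (cᵢ δxᵢ)² to (δm)²:
  (δm_1)² = 6.35;  (δm_2)² = 3.63
δm = √(9.98) = 3.16 g
m = 38.6 g.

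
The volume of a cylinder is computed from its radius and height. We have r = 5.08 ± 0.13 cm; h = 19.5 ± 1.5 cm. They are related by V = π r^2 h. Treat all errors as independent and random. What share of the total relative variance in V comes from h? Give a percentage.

69.3%

(δV/V)² = (2·δr/r)² + (1·δh/h)²
  r term: (2×0.0256)² = 0.00262
  h term: (1×0.0769)² = 0.00592
Total = 0.00854. Share from h = 0.00592/0.00854 = 0.693.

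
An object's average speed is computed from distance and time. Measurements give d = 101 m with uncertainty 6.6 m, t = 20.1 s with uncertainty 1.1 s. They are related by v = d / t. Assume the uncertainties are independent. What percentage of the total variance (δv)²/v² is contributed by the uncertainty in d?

(δv/v)² = (1·δd/d)² + (-1·δt/t)²
  d term: (1×0.0653)² = 0.00427
  t term: (-1×0.0547)² = 0.00299
Total = 0.00727. Share from d = 0.00427/0.00727 = 0.588.

58.8%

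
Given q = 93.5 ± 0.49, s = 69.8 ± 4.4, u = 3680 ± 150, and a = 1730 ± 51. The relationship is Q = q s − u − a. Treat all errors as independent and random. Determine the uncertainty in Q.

Let p = q·s = 6530. δp/p = √((1·δq/q)² + (1·δs/s)²) = √(2.75e-05 + 0.00397) = 0.0633, so δp = 413.
Q = p − u − a: δQ = √(δp² + δu² + δa²) = √(1.7e+05 + 22500 + 2600) = 442

442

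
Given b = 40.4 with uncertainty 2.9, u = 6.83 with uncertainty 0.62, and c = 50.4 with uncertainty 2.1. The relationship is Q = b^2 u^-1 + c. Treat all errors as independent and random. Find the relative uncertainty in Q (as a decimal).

0.140

Let p = b^2·u^-1 = 239. δp/p = √((2·δb/b)² + (-1·δu/u)²) = √(0.0206 + 0.00824) = 0.170, so δp = 40.6.
Q = p + c: δQ = √(δp² + δc²) = √(1650 + 4.41) = 40.6
Q = 289, so δQ/Q = 40.6/289 = 0.140.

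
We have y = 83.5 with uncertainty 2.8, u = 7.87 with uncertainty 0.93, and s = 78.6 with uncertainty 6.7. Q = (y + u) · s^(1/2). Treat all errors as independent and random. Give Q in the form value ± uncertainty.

810 ± 43.3

Let w = y + u = 91.4. δw = √(δy² + δu²) = √(7.84 + 0.865) = 2.95, so δw/w = 0.0323.
Q is then a monomial in w, s:
δQ/Q = √((δw/w)² + (½·δs/s)²) = √(0.00104 + 0.00182) = 0.0535
Q = 810, so δQ = 0.0535 × 810 = 43.3.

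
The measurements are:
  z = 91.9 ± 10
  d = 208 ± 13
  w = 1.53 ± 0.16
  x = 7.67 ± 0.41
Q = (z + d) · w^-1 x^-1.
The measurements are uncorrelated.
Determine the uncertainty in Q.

3.31

Let u = z + d = 300. δu = √(δz² + δd²) = √(100 + 169) = 16.4, so δu/u = 0.0547.
Q is then a monomial in u, w, x:
δQ/Q = √((δu/u)² + (-1·δw/w)² + (-1·δx/x)²) = √(0.00299 + 0.0109 + 0.00286) = 0.130
Q = 25.6, so δQ = 0.130 × 25.6 = 3.31.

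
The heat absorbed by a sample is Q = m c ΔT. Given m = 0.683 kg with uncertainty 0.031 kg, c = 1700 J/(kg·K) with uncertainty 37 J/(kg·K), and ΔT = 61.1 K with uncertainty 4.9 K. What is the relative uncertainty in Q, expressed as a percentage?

Relative error in a monomial: (δQ/Q)² = Σ (nᵢ · δxᵢ/xᵢ)².
  (1·δm/m)² = (1×0.0454)² = 0.00206;  (1·δc/c)² = (1×0.0218)² = 0.000474;  (1·δΔT/ΔT)² = (1×0.0802)² = 0.00643
δQ/Q = √(0.00897) = 0.0947

9.47%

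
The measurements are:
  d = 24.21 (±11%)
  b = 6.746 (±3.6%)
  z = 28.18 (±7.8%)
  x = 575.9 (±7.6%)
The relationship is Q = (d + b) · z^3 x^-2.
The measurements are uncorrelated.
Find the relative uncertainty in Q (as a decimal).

0.292

Let u = d + b = 30.96. δu = √(δd² + δb²) = √(7.09 + 0.0590) = 2.67, so δu/u = 0.0864.
Q is then a monomial in u, z, x:
δQ/Q = √((δu/u)² + (3·δz/z)² + (-2·δx/x)²) = √(0.00746 + 0.0548 + 0.0231) = 0.292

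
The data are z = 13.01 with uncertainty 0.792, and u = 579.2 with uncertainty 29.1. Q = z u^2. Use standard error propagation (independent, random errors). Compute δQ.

Since Q is a product/quotient, work with relative uncertainties:
  (1·δz/z)² = (1×0.0609)² = 0.00371;  (2·δu/u)² = (2×0.0502)² = 0.0101
δQ/Q = √(0.0138) = 0.117
Q = 4.364e+06, so δQ = 0.117 × 4.364e+06 = 5.13e+05.

5.13e+05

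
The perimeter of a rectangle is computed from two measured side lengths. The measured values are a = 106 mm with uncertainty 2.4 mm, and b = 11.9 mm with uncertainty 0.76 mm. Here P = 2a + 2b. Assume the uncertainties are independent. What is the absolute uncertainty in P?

Each term contributes (cᵢ δxᵢ)² to (δP)²:
  (2·δa)² = 23.0;  (2·δb)² = 2.31
δP = √(25.4) = 5.03 mm

5.03 mm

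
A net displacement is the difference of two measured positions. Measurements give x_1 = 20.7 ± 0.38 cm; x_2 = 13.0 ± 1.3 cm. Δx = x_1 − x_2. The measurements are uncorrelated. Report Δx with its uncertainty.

Sums and differences: (δΔx)² = Σ (cᵢ δxᵢ)².
  (δx_1)² = 0.144;  (δx_2)² = 1.69
δΔx = √(1.83) = 1.35 cm
Δx = 7.70 cm.

7.70 ± 1.35 cm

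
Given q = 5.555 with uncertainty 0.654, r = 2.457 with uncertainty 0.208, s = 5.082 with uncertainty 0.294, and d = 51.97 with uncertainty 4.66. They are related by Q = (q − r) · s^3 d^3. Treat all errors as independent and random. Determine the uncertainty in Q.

2.22e+07

Let u = q − r = 3.098. δu = √(δq² + δr²) = √(0.428 + 0.0433) = 0.686, so δu/u = 0.222.
Q is then a monomial in u, s, d:
δQ/Q = √((δu/u)² + (3·δs/s)² + (3·δd/d)²) = √(0.0491 + 0.0301 + 0.0724) = 0.389
Q = 5.707e+07, so δQ = 0.389 × 5.707e+07 = 2.22e+07.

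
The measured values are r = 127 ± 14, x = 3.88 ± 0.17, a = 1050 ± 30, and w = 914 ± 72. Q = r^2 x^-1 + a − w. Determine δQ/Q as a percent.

21.8%

Let p = r^2·x^-1 = 4160. δp/p = √((2·δr/r)² + (-1·δx/x)²) = √(0.0486 + 0.00192) = 0.225, so δp = 934.
Q = p + a − w: δQ = √(δp² + δa² + δw²) = √(8.73e+05 + 900 + 5180) = 938
Q = 4290, so δQ/Q = 938/4290 = 0.218.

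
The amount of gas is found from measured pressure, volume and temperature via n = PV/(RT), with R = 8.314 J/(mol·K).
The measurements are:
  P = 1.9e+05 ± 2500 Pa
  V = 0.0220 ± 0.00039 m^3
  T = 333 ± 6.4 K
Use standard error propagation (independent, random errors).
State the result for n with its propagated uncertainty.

Products/powers → add relative errors in quadrature, weighted by exponent:
  (1·δP/P)² = (1×0.0132)² = 0.000173;  (1·δV/V)² = (1×0.0177)² = 0.000314;  (-1·δT/T)² = (-1×0.0192)² = 0.000369
δn/n = √(0.000857) = 0.0293
n = 1.51 mol, so δn = 0.0293 × 1.51 = 0.0442 mol.

1.51 ± 0.0442 mol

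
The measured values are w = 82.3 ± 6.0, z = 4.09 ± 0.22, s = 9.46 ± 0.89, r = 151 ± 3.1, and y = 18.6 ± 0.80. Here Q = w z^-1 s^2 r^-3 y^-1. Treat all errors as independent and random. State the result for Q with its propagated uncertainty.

Since Q is a product/quotient, work with relative uncertainties:
  (1·δw/w)² = (1×0.0729)² = 0.00531;  (-1·δz/z)² = (-1×0.0538)² = 0.00289;  (2·δs/s)² = (2×0.0941)² = 0.0354;  (-3·δr/r)² = (-3×0.0205)² = 0.00379;  (-1·δy/y)² = (-1×0.0430)² = 0.00185
δQ/Q = √(0.0493) = 0.222
Q = 2.81e-05, so δQ = 0.222 × 2.81e-05 = 6.24e-06.

(2.81 ± 0.624) × 10^-5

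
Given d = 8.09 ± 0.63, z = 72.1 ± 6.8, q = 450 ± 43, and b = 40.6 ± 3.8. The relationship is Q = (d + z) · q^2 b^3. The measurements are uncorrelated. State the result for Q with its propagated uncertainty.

Let u = d + z = 80.2. δu = √(δd² + δz²) = √(0.397 + 46.2) = 6.83, so δu/u = 0.0852.
Q is then a monomial in u, q, b:
δQ/Q = √((δu/u)² + (2·δq/q)² + (3·δb/b)²) = √(0.00725 + 0.0365 + 0.0788) = 0.350
Q = 1.09e+12, so δQ = 0.350 × 1.09e+12 = 3.81e+11.

(1.09 ± 0.381) × 10^12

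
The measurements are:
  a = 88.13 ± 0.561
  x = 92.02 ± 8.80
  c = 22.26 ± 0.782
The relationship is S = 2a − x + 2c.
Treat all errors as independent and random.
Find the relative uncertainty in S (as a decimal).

Each term contributes (cᵢ δxᵢ)² to (δS)²:
  (2·δa)² = 1.26;  (δx)² = 77.4;  (2·δc)² = 2.45
δS = √(81.1) = 9.01
S = 128.8, so δS/S = 9.01/128.8 = 0.0700.

0.0700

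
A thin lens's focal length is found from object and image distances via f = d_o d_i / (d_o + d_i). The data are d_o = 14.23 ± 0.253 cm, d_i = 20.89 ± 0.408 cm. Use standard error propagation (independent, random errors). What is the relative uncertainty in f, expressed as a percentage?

1.32%

∂f/∂d_o = (d_i/(d_o+d_i))² = 0.354;  ∂f/∂d_i = (d_o/(d_o+d_i))² = 0.164
δf = √((∂f/∂d_o · δd_o)² + (∂f/∂d_i · δd_i)²) = √(0.00801 + 0.00449) = 0.112 cm
f = 8.464 cm, so δf/f = 0.112/8.464 = 0.0132.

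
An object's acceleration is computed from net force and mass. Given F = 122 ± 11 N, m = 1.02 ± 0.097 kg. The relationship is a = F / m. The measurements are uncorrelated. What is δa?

Each factor contributes (exponent × relative error)² to (δa/a)²:
  (1·δF/F)² = (1×0.0902)² = 0.00813;  (-1·δm/m)² = (-1×0.0951)² = 0.00904
δa/a = √(0.0172) = 0.131
a = 120 m/s^2, so δa = 0.131 × 120 = 15.7 m/s^2.

15.7 m/s^2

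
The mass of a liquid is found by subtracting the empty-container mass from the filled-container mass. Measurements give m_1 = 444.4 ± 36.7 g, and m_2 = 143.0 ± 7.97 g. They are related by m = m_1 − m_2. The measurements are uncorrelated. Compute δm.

Absolute uncertainties add in quadrature for a linear combination:
  (δm_1)² = 1350;  (δm_2)² = 63.5
δm = √(1410) = 37.6 g

37.6 g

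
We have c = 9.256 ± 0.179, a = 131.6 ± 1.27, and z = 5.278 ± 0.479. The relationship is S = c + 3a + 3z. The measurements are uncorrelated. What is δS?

4.08

Absolute uncertainties add in quadrature for a linear combination:
  (δc)² = 0.0320;  (3·δa)² = 14.5;  (3·δz)² = 2.06
δS = √(16.6) = 4.08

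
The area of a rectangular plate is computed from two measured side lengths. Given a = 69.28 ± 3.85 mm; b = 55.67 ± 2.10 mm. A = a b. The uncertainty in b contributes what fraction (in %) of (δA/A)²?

(δA/A)² = (1·δa/a)² + (1·δb/b)²
  a term: (1×0.0556)² = 0.00309
  b term: (1×0.0377)² = 0.00142
Total = 0.00451. Share from b = 0.00142/0.00451 = 0.315.

31.5%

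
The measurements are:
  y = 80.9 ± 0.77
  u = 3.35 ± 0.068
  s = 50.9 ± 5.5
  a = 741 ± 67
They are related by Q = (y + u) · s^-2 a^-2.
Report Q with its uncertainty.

Let w = y + u = 84.2. δw = √(δy² + δu²) = √(0.593 + 0.00462) = 0.773, so δw/w = 0.00918.
Q is then a monomial in w, s, a:
δQ/Q = √((δw/w)² + (-2·δs/s)² + (-2·δa/a)²) = √(8.42e-05 + 0.0467 + 0.0327) = 0.282
Q = 5.92e-08, so δQ = 0.282 × 5.92e-08 = 1.67e-08.

(5.92 ± 1.67) × 10^-8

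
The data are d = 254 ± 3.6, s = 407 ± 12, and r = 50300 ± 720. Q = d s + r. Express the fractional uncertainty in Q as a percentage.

2.25%

Let p = d·s = 1.03e+05. δp/p = √((1·δd/d)² + (1·δs/s)²) = √(0.000201 + 0.000869) = 0.0327, so δp = 3380.
Q = p + r: δQ = √(δp² + δr²) = √(1.14e+07 + 5.18e+05) = 3460
Q = 1.54e+05, so δQ/Q = 3460/1.54e+05 = 0.0225.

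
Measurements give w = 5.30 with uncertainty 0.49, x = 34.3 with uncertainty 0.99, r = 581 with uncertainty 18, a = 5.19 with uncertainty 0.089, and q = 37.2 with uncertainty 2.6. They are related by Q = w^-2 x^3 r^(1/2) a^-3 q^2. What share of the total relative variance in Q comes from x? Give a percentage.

(δQ/Q)² = (-2·δw/w)² + (3·δx/x)² + (½·δr/r)² + (-3·δa/a)² + (2·δq/q)²
  w term: (-2×0.0925)² = 0.0342
  x term: (3×0.0289)² = 0.00750
  r term: (0.5×0.0310)² = 0.000240
  a term: (-3×0.0171)² = 0.00265
  q term: (2×0.0699)² = 0.0195
Total = 0.0641. Share from x = 0.00750/0.0641 = 0.117.

11.7%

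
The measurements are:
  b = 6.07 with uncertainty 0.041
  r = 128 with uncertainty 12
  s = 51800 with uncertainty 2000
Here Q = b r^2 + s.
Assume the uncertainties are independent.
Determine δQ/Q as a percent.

12.4%

Let p = b·r^2 = 99500. δp/p = √((1·δb/b)² + (2·δr/r)²) = √(4.56e-05 + 0.0352) = 0.188, so δp = 18700.
Q = p + s: δQ = √(δp² + δs²) = √(3.48e+08 + 4e+06) = 18800
Q = 1.51e+05, so δQ/Q = 18800/1.51e+05 = 0.124.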